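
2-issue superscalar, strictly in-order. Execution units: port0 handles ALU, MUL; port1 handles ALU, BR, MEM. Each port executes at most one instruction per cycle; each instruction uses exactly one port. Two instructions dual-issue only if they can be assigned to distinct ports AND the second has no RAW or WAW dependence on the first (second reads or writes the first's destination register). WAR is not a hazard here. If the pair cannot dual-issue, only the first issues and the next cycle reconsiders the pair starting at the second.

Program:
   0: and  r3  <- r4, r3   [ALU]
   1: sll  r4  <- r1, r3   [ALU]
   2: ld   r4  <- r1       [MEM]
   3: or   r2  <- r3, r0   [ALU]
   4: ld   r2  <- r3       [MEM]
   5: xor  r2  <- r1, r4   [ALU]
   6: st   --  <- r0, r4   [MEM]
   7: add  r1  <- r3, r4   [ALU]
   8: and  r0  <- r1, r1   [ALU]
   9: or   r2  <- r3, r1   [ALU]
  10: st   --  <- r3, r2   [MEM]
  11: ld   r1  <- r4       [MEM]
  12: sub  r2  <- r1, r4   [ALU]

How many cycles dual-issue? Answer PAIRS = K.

c0: i0 and  RAW r3
c1: i1 sll  WAW r4
c2: i2,i3 ld;or  2-wide
c3: i4 ld  WAW r2
c4: i5,i6 xor;st  2-wide
c5: i7 add  RAW r1
c6: i8,i9 and;or  2-wide
c7: i10 st  no-port MEM/MEM
c8: i11 ld  RAW r1
c9: i12 sub  tail

PAIRS = 3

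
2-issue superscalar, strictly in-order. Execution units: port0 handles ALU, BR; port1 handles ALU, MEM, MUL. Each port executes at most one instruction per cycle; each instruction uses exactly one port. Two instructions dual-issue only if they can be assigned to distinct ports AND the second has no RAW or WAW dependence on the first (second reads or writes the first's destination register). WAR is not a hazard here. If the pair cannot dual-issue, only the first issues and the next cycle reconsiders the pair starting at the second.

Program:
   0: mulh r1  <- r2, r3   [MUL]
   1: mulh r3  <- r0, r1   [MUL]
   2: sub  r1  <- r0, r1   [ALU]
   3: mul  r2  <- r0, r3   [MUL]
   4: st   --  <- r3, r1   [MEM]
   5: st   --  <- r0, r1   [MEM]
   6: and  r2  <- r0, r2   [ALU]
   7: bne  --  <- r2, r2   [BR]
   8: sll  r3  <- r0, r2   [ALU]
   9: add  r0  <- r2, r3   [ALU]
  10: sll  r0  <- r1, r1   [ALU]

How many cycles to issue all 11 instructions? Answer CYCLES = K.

CYCLES = 8

[0] i0  mulh  -- no-port MUL/MUL
[1] i1/i2  mulh;sub  -- dual
[2] i3  mul  -- no-port MUL/MEM
[3] i4  st  -- no-port MEM/MEM
[4] i5/i6  st;and  -- dual
[5] i7/i8  bne;sll  -- dual
[6] i9  add  -- WAW r0
[7] i10  sll  -- tail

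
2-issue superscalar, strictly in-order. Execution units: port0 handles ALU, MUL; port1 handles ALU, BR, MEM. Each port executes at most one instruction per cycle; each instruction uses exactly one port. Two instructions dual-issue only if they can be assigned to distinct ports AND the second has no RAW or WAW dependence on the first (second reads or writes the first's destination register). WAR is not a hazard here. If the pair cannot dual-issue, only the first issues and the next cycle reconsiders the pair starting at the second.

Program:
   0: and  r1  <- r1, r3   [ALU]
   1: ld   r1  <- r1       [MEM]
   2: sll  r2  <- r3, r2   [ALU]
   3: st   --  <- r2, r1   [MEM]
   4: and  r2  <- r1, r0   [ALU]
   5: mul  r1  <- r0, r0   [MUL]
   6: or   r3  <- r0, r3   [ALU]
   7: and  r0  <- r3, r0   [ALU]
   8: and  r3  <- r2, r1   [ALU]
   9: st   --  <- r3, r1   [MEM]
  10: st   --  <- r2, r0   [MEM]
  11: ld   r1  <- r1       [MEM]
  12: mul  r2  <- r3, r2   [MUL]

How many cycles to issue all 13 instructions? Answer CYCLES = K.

[0] i0  and.ALU  -- RAW+WAW r1
[1] i1,i2  ld.MEM;sll.ALU  -- 2-wide
[2] i3,i4  st.MEM;and.ALU  -- 2-wide
[3] i5,i6  mul.MUL;or.ALU  -- 2-wide
[4] i7,i8  and.ALU;and.ALU  -- 2-wide
[5] i9  st.MEM  -- no-port MEM/MEM
[6] i10  st.MEM  -- no-port MEM/MEM
[7] i11,i12  ld.MEM;mul.MUL  -- 2-wide

CYCLES = 8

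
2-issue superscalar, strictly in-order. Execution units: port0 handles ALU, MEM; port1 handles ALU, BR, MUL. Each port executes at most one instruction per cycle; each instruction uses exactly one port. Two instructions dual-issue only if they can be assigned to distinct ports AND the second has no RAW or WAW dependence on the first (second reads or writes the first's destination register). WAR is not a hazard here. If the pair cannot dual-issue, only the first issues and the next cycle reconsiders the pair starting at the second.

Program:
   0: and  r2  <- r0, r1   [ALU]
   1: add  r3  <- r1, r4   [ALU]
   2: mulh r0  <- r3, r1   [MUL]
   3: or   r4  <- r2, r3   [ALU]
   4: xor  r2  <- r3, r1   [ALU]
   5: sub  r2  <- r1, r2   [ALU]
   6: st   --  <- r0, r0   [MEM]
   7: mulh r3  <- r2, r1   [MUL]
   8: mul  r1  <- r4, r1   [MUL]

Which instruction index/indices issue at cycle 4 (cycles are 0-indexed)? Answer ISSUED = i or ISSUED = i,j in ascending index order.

0. and add @i0/i1  | dual
1. mulh or @i2/i3  | dual
2. xor @i4  | RAW+WAW r2
3. sub st @i5/i6  | dual
4. mulh @i7  | no-port MUL/MUL
5. mul @i8  | tail

ISSUED = 7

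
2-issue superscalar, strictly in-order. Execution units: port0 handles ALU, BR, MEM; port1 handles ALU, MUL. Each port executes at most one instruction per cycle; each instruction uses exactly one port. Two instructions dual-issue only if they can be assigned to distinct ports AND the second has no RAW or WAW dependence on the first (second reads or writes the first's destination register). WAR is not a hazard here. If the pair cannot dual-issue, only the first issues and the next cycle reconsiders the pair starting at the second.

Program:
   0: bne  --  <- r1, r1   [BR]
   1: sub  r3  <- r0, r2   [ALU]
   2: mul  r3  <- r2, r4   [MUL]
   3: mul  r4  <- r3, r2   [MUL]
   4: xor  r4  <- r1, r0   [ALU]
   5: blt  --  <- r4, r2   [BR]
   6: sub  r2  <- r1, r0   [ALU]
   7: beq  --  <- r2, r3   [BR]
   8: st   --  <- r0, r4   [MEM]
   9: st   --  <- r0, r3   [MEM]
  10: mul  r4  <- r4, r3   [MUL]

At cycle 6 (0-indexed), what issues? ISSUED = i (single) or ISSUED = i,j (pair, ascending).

0. bne sub @i0/i1  | pair
1. mul @i2  | no-port MUL/MUL
2. mul @i3  | WAW r4
3. xor @i4  | RAW r4
4. blt sub @i5/i6  | pair
5. beq @i7  | no-port BR/MEM
6. st @i8  | no-port MEM/MEM
7. st mul @i9/i10  | pair

ISSUED = 8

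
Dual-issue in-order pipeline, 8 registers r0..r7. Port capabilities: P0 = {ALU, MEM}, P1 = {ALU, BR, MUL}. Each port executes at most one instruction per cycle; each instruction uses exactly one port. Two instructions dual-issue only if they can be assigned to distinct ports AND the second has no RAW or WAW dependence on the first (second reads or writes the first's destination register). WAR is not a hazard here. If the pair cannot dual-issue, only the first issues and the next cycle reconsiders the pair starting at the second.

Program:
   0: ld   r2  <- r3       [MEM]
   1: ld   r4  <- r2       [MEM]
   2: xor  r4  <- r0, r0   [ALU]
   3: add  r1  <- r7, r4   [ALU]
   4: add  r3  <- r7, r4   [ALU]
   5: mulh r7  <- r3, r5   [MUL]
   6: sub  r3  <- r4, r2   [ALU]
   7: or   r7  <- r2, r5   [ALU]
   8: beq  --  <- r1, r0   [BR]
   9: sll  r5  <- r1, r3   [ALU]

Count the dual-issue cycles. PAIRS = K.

PAIRS = 3

#0 head=0: ld i0 no-port MEM/MEM
#1 head=1: ld i1 WAW r4
#2 head=2: xor i2 RAW r4
#3 head=3: add+add i3/i4 dual
#4 head=5: mulh+sub i5/i6 dual
#5 head=7: or+beq i7/i8 dual
#6 head=9: sll i9 tail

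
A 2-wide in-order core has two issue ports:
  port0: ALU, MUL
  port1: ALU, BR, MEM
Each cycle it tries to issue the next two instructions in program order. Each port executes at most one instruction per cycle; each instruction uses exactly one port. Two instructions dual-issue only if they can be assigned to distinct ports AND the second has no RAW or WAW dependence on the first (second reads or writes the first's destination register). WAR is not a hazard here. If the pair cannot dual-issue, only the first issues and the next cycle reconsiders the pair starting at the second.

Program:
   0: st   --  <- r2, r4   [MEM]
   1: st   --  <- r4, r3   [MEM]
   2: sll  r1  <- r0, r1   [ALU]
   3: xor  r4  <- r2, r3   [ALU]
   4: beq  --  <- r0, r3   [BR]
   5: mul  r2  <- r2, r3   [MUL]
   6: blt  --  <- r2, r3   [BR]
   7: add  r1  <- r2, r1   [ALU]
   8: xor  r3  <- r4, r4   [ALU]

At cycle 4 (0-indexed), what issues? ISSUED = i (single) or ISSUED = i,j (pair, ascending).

c0: i0 st  no-port MEM/MEM
c1: i1&i2 st+sll  dual
c2: i3&i4 xor+beq  dual
c3: i5 mul  RAW r2
c4: i6&i7 blt+add  dual
c5: i8 xor  tail

ISSUED = 6,7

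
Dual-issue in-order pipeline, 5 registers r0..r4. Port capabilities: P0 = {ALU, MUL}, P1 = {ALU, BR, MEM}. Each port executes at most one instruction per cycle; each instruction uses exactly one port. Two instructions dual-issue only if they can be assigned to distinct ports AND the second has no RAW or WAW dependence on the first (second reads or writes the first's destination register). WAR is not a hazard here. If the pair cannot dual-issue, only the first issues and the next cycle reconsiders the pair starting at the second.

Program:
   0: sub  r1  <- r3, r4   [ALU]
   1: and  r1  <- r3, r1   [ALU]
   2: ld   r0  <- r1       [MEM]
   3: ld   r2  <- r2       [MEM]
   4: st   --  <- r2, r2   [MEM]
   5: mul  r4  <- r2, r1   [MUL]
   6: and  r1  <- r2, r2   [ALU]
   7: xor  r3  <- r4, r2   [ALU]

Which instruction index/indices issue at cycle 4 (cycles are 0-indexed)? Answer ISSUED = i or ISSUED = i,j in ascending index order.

[0] i0  sub.ALU  -- RAW+WAW r1
[1] i1  and.ALU  -- RAW r1
[2] i2  ld.MEM  -- no-port MEM/MEM
[3] i3  ld.MEM  -- no-port MEM/MEM
[4] i4/i5  st.MEM+mul.MUL  -- pair
[5] i6/i7  and.ALU+xor.ALU  -- pair

ISSUED = 4,5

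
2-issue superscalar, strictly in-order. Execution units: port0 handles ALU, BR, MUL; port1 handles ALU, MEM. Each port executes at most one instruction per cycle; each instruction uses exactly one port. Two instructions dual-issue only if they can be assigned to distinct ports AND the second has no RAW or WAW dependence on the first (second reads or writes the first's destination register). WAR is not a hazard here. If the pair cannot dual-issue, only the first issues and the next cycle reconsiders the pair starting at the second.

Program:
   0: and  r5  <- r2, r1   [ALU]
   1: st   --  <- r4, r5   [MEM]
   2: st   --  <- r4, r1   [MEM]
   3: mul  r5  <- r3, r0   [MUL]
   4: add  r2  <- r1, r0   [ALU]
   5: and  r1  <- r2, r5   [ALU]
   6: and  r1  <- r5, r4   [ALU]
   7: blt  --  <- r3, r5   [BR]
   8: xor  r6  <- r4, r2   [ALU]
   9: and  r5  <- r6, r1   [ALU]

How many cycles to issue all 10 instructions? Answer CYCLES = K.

CYCLES = 8

t=0 i0:and.ALU ; RAW r5
t=1 i1:st.MEM ; no-port MEM/MEM
t=2 i2+i3:st.MEM+mul.MUL ; 2-wide
t=3 i4:add.ALU ; RAW r2
t=4 i5:and.ALU ; WAW r1
t=5 i6+i7:and.ALU+blt.BR ; 2-wide
t=6 i8:xor.ALU ; RAW r6
t=7 i9:and.ALU ; tail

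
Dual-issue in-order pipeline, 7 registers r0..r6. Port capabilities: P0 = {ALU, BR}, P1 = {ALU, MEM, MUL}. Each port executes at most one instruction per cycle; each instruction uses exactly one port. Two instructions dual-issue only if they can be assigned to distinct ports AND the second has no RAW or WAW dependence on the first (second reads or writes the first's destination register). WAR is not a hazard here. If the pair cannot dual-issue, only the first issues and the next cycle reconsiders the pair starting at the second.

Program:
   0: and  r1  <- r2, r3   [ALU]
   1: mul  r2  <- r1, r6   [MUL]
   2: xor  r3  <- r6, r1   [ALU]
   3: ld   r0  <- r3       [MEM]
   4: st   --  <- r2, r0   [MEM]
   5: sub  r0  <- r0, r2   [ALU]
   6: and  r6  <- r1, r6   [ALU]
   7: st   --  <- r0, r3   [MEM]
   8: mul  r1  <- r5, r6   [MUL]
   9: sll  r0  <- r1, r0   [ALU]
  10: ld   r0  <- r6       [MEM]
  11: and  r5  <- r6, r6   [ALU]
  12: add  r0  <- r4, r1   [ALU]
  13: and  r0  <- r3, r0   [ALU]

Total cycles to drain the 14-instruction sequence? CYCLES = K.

0. and.ALU @i0  | RAW r1
1. mul.MUL+xor.ALU @i1+i2  | dual
2. ld.MEM @i3  | no-port MEM/MEM
3. st.MEM+sub.ALU @i4+i5  | dual
4. and.ALU+st.MEM @i6+i7  | dual
5. mul.MUL @i8  | RAW r1
6. sll.ALU @i9  | WAW r0
7. ld.MEM+and.ALU @i10+i11  | dual
8. add.ALU @i12  | RAW+WAW r0
9. and.ALU @i13  | tail

CYCLES = 10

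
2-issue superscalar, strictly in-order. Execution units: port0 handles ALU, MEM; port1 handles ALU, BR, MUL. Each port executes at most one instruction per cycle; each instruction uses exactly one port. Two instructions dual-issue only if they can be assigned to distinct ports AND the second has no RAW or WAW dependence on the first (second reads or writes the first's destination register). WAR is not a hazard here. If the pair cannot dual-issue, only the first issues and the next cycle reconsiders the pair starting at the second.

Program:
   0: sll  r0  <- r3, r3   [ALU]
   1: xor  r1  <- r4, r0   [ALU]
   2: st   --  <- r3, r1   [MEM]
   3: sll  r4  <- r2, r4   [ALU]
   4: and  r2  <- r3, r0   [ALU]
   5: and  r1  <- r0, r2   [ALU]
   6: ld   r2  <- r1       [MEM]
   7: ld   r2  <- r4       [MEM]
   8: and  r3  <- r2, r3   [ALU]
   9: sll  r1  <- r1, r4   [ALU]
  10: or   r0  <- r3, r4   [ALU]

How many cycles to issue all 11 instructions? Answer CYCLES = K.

0. sll @i0  | RAW r0
1. xor @i1  | RAW r1
2. st sll @i2+i3  | 2-wide
3. and @i4  | RAW r2
4. and @i5  | RAW r1
5. ld @i6  | no-port MEM/MEM
6. ld @i7  | RAW r2
7. and sll @i8+i9  | 2-wide
8. or @i10  | tail

CYCLES = 9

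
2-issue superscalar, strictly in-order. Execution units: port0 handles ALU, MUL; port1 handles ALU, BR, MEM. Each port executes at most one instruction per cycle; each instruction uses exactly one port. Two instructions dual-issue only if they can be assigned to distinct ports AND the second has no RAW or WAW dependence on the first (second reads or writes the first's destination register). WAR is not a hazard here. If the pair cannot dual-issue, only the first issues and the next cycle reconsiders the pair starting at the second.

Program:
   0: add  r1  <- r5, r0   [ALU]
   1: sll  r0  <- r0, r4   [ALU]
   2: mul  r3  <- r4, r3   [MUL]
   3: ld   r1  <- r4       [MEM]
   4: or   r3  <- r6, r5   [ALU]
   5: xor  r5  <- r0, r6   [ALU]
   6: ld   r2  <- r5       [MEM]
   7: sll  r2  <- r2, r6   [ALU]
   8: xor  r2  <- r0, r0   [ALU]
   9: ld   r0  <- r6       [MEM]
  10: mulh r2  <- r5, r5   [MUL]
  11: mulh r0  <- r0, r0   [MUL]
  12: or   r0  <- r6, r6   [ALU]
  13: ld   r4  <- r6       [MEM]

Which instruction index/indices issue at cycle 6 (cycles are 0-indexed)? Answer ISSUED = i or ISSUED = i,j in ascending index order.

ISSUED = 10

  cy0 -> i0,i1 (add sll) pair
  cy1 -> i2,i3 (mul ld) pair
  cy2 -> i4,i5 (or xor) pair
  cy3 -> i6 (ld) RAW+WAW r2
  cy4 -> i7 (sll) WAW r2
  cy5 -> i8,i9 (xor ld) pair
  cy6 -> i10 (mulh) no-port MUL/MUL
  cy7 -> i11 (mulh) WAW r0
  cy8 -> i12,i13 (or ld) pair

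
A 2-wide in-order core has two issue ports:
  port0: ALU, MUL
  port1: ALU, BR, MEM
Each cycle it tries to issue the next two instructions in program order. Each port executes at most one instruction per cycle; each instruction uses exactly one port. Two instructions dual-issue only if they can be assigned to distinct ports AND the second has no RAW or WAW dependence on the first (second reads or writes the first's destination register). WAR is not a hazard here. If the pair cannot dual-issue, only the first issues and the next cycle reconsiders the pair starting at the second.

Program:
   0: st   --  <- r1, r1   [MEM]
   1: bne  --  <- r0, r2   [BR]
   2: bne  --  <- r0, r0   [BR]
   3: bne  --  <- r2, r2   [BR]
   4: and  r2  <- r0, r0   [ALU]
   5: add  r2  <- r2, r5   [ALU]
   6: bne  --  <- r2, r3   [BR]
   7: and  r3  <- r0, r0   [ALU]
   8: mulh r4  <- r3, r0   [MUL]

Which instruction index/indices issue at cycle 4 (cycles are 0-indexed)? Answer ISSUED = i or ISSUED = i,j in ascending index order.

ISSUED = 5

c0: i0 st.MEM  no-port MEM/BR
c1: i1 bne.BR  no-port BR/BR
c2: i2 bne.BR  no-port BR/BR
c3: i3&i4 bne.BR and.ALU  2-wide
c4: i5 add.ALU  RAW r2
c5: i6&i7 bne.BR and.ALU  2-wide
c6: i8 mulh.MUL  tail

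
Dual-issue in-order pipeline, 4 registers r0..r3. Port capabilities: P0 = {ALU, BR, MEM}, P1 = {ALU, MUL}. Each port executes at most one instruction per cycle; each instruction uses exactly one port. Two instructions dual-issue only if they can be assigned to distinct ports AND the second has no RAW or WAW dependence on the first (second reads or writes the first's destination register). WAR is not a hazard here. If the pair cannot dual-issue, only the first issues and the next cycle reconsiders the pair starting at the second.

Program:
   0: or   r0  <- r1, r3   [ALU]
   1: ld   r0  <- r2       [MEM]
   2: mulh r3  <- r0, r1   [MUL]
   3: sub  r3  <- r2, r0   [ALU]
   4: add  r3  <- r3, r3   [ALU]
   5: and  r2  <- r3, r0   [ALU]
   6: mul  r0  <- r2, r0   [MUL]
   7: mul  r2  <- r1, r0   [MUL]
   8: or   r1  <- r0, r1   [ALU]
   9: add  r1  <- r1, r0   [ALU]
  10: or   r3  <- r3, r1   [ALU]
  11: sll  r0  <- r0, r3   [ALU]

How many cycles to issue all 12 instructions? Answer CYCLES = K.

#0 head=0: or.ALU i0 WAW r0
#1 head=1: ld.MEM i1 RAW r0
#2 head=2: mulh.MUL i2 WAW r3
#3 head=3: sub.ALU i3 RAW+WAW r3
#4 head=4: add.ALU i4 RAW r3
#5 head=5: and.ALU i5 RAW r2
#6 head=6: mul.MUL i6 no-port MUL/MUL
#7 head=7: mul.MUL+or.ALU i7+i8 dual
#8 head=9: add.ALU i9 RAW r1
#9 head=10: or.ALU i10 RAW r3
#10 head=11: sll.ALU i11 tail

CYCLES = 11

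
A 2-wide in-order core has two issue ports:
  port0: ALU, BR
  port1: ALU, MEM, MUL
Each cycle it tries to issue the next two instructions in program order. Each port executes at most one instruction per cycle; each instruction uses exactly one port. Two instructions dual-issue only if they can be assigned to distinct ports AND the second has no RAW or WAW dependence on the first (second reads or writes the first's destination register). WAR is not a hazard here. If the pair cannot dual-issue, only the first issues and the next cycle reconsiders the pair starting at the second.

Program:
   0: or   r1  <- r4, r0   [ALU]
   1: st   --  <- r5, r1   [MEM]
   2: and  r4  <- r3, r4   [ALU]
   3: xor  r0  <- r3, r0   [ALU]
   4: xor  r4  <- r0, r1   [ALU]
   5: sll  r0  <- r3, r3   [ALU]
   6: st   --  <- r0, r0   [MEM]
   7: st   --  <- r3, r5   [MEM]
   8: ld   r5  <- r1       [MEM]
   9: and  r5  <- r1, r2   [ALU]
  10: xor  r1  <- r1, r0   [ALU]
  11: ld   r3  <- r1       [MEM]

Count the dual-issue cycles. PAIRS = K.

PAIRS = 3

t=0 i0:or ; RAW r1
t=1 i1&i2:st+and ; 2-wide
t=2 i3:xor ; RAW r0
t=3 i4&i5:xor+sll ; 2-wide
t=4 i6:st ; no-port MEM/MEM
t=5 i7:st ; no-port MEM/MEM
t=6 i8:ld ; WAW r5
t=7 i9&i10:and+xor ; 2-wide
t=8 i11:ld ; tail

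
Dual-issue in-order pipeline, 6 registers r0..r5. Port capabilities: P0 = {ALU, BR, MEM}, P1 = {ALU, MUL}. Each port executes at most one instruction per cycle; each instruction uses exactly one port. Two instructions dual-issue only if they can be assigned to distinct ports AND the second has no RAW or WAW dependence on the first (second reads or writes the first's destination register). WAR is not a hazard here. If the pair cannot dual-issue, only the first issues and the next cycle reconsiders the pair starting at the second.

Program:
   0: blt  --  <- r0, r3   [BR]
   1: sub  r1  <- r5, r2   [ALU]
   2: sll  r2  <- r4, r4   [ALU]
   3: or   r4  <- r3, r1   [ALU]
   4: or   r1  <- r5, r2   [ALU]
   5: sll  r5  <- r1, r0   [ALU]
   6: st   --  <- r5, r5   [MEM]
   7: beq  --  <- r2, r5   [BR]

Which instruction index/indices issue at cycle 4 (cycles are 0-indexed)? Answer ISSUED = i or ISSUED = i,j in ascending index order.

ISSUED = 6

[0] i0/i1  blt/sub  -- 2-wide
[1] i2/i3  sll/or  -- 2-wide
[2] i4  or  -- RAW r1
[3] i5  sll  -- RAW r5
[4] i6  st  -- no-port MEM/BR
[5] i7  beq  -- tail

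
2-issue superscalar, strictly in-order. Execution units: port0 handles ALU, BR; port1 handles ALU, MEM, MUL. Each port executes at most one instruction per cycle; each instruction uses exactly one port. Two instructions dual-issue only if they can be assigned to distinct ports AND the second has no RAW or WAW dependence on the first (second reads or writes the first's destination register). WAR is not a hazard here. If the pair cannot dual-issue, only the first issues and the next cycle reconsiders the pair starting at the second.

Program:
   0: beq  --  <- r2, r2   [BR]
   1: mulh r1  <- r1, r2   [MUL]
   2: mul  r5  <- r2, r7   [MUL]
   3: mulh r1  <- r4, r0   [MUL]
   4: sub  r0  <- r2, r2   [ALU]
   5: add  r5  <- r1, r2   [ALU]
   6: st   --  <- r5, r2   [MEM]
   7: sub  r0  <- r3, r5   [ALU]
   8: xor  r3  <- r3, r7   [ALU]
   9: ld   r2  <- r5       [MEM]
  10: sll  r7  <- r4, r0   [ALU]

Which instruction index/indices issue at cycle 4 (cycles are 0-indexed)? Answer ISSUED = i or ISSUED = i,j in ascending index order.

c0: i0+i1 beq.BR+mulh.MUL  pair
c1: i2 mul.MUL  no-port MUL/MUL
c2: i3+i4 mulh.MUL+sub.ALU  pair
c3: i5 add.ALU  RAW r5
c4: i6+i7 st.MEM+sub.ALU  pair
c5: i8+i9 xor.ALU+ld.MEM  pair
c6: i10 sll.ALU  tail

ISSUED = 6,7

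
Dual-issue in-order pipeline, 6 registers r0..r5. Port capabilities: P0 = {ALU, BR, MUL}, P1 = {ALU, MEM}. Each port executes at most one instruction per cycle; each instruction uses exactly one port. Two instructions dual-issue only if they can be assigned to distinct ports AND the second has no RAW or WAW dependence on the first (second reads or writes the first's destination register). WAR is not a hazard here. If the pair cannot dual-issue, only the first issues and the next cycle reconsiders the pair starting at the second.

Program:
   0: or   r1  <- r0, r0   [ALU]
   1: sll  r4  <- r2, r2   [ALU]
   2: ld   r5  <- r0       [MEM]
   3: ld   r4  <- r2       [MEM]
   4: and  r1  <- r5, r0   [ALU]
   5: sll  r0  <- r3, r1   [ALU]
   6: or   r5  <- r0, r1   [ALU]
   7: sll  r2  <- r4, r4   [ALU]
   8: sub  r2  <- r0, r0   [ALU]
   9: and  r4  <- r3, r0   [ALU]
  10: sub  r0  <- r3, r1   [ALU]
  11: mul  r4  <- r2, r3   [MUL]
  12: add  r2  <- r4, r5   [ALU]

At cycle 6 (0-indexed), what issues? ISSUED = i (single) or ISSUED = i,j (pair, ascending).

c0: i0&i1 or/sll  2-wide
c1: i2 ld  no-port MEM/MEM
c2: i3&i4 ld/and  2-wide
c3: i5 sll  RAW r0
c4: i6&i7 or/sll  2-wide
c5: i8&i9 sub/and  2-wide
c6: i10&i11 sub/mul  2-wide
c7: i12 add  tail

ISSUED = 10,11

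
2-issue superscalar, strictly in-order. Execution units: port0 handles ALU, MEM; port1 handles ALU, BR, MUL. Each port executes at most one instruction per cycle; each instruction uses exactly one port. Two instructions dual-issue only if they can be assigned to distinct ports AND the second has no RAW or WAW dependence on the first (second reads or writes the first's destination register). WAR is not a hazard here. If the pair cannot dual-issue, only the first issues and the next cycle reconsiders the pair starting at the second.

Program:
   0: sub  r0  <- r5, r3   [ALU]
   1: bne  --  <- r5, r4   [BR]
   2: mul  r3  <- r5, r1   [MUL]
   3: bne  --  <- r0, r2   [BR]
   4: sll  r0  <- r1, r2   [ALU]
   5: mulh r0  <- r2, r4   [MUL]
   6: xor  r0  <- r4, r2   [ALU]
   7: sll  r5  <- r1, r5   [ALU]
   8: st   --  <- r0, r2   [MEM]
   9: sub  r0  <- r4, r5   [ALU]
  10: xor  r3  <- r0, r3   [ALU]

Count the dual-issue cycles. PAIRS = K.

#0 head=0: sub.ALU+bne.BR i0/i1 2-wide
#1 head=2: mul.MUL i2 no-port MUL/BR
#2 head=3: bne.BR+sll.ALU i3/i4 2-wide
#3 head=5: mulh.MUL i5 WAW r0
#4 head=6: xor.ALU+sll.ALU i6/i7 2-wide
#5 head=8: st.MEM+sub.ALU i8/i9 2-wide
#6 head=10: xor.ALU i10 tail

PAIRS = 4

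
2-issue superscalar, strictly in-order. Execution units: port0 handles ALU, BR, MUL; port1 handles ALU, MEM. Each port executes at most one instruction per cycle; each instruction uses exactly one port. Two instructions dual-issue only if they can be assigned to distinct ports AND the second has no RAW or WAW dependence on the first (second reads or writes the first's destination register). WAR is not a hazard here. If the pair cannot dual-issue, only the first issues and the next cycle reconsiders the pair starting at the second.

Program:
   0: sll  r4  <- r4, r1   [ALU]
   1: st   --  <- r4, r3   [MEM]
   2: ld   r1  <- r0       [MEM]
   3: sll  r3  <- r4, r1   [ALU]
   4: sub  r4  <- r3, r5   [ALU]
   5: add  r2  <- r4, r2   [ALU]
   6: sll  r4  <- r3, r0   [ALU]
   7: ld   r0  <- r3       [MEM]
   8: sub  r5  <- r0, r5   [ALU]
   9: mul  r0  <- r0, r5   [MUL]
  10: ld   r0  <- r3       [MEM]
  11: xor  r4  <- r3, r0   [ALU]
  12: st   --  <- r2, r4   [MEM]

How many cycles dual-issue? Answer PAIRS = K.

c0: i0 sll  RAW r4
c1: i1 st  no-port MEM/MEM
c2: i2 ld  RAW r1
c3: i3 sll  RAW r3
c4: i4 sub  RAW r4
c5: i5&i6 add sll  dual
c6: i7 ld  RAW r0
c7: i8 sub  RAW r5
c8: i9 mul  WAW r0
c9: i10 ld  RAW r0
c10: i11 xor  RAW r4
c11: i12 st  tail

PAIRS = 1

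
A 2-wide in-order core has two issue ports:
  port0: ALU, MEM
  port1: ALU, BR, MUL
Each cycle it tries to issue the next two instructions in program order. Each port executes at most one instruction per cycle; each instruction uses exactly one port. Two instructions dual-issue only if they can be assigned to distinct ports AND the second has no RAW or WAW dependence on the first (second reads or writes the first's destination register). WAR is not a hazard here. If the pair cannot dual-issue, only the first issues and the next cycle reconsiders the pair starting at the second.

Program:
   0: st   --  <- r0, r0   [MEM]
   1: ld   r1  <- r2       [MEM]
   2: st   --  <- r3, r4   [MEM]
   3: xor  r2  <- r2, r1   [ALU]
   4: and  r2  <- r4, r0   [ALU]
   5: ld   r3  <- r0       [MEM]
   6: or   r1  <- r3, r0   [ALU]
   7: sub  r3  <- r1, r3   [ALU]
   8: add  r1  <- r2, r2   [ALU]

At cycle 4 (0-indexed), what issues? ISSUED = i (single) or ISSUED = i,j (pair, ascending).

t=0 i0:st ; no-port MEM/MEM
t=1 i1:ld ; no-port MEM/MEM
t=2 i2,i3:st xor ; pair
t=3 i4,i5:and ld ; pair
t=4 i6:or ; RAW r1
t=5 i7,i8:sub add ; pair

ISSUED = 6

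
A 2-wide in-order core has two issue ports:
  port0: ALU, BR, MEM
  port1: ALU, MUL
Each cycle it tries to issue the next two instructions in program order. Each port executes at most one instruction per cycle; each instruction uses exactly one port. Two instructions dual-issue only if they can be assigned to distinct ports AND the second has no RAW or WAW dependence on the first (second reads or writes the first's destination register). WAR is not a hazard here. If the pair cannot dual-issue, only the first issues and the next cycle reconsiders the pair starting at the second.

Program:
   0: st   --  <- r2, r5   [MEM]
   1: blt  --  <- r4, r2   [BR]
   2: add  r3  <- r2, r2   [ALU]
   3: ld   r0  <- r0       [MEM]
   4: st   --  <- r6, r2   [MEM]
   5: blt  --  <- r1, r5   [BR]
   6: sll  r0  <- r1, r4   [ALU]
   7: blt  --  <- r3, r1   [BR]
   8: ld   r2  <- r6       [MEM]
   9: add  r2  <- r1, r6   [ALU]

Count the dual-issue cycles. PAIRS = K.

  cy0 -> i0 (st) no-port MEM/BR
  cy1 -> i1&i2 (blt add) dual
  cy2 -> i3 (ld) no-port MEM/MEM
  cy3 -> i4 (st) no-port MEM/BR
  cy4 -> i5&i6 (blt sll) dual
  cy5 -> i7 (blt) no-port BR/MEM
  cy6 -> i8 (ld) WAW r2
  cy7 -> i9 (add) tail

PAIRS = 2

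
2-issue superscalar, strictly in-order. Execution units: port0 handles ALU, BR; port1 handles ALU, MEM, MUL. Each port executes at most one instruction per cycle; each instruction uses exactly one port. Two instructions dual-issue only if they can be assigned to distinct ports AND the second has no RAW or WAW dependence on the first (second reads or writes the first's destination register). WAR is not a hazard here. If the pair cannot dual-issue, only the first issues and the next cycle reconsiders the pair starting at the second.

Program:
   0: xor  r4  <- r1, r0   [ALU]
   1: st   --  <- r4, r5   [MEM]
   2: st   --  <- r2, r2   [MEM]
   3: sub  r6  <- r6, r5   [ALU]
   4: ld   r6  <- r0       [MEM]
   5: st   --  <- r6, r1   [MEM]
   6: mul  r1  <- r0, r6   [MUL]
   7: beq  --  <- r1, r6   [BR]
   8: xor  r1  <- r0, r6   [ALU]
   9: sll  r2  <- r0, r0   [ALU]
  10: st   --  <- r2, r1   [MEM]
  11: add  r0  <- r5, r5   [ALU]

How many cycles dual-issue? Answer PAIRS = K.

PAIRS = 3

c0: i0 xor.ALU  RAW r4
c1: i1 st.MEM  no-port MEM/MEM
c2: i2,i3 st.MEM;sub.ALU  2-wide
c3: i4 ld.MEM  no-port MEM/MEM
c4: i5 st.MEM  no-port MEM/MUL
c5: i6 mul.MUL  RAW r1
c6: i7,i8 beq.BR;xor.ALU  2-wide
c7: i9 sll.ALU  RAW r2
c8: i10,i11 st.MEM;add.ALU  2-wide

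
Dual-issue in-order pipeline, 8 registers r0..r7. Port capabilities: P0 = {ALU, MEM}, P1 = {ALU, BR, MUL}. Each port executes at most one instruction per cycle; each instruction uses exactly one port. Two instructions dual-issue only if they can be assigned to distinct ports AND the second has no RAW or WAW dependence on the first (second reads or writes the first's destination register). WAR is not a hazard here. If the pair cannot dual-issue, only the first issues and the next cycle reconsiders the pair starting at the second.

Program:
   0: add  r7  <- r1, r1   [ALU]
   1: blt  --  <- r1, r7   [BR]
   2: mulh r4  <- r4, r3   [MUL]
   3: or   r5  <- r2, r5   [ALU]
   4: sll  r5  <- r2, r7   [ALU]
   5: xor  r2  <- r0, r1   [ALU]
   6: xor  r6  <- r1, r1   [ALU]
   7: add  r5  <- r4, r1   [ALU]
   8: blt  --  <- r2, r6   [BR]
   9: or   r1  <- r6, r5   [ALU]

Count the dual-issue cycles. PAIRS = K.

PAIRS = 4

[0] i0  add.ALU  -- RAW r7
[1] i1  blt.BR  -- no-port BR/MUL
[2] i2,i3  mulh.MUL+or.ALU  -- dual
[3] i4,i5  sll.ALU+xor.ALU  -- dual
[4] i6,i7  xor.ALU+add.ALU  -- dual
[5] i8,i9  blt.BR+or.ALU  -- dual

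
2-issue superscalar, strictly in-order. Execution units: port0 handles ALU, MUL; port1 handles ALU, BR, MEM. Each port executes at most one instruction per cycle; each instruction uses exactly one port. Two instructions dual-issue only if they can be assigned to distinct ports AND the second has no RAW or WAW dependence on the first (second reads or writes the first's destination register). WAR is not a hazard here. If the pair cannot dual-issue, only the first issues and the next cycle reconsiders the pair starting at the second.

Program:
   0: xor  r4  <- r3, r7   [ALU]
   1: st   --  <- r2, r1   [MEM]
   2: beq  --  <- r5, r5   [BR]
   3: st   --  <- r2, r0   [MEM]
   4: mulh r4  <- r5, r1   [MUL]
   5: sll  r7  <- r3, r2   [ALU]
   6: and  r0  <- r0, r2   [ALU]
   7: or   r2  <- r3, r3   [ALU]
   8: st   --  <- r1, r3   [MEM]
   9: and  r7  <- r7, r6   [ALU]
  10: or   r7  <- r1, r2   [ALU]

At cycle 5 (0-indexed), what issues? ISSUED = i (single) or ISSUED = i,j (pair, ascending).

0. xor;st @i0&i1  | 2-wide
1. beq @i2  | no-port BR/MEM
2. st;mulh @i3&i4  | 2-wide
3. sll;and @i5&i6  | 2-wide
4. or;st @i7&i8  | 2-wide
5. and @i9  | WAW r7
6. or @i10  | tail

ISSUED = 9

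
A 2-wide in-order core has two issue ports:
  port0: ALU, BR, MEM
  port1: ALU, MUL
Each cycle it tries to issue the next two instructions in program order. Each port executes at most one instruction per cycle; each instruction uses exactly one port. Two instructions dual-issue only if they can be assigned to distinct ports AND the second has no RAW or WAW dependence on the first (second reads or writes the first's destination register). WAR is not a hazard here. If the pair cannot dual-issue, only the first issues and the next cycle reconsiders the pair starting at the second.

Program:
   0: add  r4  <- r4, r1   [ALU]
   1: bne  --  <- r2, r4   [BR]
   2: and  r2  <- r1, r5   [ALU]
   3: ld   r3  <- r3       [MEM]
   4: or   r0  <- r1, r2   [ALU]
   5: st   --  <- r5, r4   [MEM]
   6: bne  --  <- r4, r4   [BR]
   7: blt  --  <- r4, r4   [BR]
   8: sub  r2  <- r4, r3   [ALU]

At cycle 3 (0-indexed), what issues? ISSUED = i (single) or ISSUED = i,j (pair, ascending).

ISSUED = 5

0. add.ALU @i0  | RAW r4
1. bne.BR;and.ALU @i1,i2  | dual
2. ld.MEM;or.ALU @i3,i4  | dual
3. st.MEM @i5  | no-port MEM/BR
4. bne.BR @i6  | no-port BR/BR
5. blt.BR;sub.ALU @i7,i8  | dual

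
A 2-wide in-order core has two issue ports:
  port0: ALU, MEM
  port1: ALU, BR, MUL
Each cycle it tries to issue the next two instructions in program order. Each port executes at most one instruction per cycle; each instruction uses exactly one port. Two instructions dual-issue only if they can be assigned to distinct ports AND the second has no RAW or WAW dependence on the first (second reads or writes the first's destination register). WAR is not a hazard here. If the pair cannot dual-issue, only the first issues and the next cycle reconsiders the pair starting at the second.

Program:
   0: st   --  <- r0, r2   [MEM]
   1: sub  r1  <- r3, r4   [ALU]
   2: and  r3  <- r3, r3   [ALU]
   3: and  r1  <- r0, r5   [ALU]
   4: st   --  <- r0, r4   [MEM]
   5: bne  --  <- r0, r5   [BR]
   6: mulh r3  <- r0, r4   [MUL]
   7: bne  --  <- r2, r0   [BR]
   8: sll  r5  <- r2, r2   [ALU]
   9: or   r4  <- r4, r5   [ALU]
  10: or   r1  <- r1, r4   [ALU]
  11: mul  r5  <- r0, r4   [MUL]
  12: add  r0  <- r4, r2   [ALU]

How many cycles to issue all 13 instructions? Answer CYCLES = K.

[0] i0+i1  st+sub  -- dual
[1] i2+i3  and+and  -- dual
[2] i4+i5  st+bne  -- dual
[3] i6  mulh  -- no-port MUL/BR
[4] i7+i8  bne+sll  -- dual
[5] i9  or  -- RAW r4
[6] i10+i11  or+mul  -- dual
[7] i12  add  -- tail

CYCLES = 8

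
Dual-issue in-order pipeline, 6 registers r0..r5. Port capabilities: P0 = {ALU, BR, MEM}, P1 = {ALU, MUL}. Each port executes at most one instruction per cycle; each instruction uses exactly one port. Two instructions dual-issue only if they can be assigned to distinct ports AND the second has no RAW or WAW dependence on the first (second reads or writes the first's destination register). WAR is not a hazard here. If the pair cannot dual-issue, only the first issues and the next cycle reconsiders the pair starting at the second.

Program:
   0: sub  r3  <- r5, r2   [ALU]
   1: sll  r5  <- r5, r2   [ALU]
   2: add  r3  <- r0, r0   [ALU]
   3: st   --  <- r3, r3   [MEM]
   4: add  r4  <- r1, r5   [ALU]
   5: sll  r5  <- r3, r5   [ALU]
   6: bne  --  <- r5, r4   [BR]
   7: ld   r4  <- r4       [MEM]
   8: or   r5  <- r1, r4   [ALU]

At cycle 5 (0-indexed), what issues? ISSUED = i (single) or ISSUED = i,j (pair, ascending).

t=0 i0&i1:sub;sll ; 2-wide
t=1 i2:add ; RAW r3
t=2 i3&i4:st;add ; 2-wide
t=3 i5:sll ; RAW r5
t=4 i6:bne ; no-port BR/MEM
t=5 i7:ld ; RAW r4
t=6 i8:or ; tail

ISSUED = 7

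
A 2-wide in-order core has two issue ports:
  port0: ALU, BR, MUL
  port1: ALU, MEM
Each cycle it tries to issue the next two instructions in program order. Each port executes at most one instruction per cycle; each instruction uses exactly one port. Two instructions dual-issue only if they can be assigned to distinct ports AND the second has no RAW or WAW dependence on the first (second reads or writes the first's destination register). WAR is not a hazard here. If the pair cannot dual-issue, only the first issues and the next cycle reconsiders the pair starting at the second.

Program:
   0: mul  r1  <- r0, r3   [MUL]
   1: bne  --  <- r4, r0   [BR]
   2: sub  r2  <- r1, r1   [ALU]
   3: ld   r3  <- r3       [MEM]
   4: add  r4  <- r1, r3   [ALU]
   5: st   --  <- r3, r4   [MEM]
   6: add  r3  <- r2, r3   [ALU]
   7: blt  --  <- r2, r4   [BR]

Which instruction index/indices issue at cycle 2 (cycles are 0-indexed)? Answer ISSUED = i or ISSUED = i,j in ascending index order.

c0: i0 mul  no-port MUL/BR
c1: i1,i2 bne sub  pair
c2: i3 ld  RAW r3
c3: i4 add  RAW r4
c4: i5,i6 st add  pair
c5: i7 blt  tail

ISSUED = 3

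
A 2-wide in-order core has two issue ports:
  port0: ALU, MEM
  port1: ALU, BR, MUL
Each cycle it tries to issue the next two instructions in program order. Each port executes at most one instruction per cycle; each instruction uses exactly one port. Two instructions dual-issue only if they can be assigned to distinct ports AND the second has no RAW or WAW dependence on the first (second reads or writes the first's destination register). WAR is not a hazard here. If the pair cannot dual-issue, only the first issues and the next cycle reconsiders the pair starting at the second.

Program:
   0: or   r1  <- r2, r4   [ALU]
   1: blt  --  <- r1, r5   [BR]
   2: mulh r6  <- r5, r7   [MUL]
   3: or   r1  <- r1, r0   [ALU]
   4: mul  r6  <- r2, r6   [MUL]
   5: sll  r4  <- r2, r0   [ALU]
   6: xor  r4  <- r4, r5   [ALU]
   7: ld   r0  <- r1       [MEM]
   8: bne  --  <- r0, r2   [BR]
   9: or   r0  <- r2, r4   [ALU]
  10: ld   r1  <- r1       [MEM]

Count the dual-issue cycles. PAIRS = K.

0. or @i0  | RAW r1
1. blt @i1  | no-port BR/MUL
2. mulh+or @i2+i3  | 2-wide
3. mul+sll @i4+i5  | 2-wide
4. xor+ld @i6+i7  | 2-wide
5. bne+or @i8+i9  | 2-wide
6. ld @i10  | tail

PAIRS = 4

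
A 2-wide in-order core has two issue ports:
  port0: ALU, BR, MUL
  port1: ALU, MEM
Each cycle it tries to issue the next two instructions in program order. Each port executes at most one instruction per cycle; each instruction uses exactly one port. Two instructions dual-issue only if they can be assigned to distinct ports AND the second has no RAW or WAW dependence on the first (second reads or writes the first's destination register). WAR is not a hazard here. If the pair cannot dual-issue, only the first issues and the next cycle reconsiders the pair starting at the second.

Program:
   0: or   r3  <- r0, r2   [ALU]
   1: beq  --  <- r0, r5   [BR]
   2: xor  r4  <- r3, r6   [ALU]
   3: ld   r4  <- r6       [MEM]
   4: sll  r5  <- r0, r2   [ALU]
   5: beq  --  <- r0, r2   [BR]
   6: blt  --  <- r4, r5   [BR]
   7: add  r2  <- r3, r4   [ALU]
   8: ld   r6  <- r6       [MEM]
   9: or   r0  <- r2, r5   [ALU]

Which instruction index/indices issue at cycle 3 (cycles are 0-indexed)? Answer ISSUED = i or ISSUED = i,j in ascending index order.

ISSUED = 5

#0 head=0: or+beq i0+i1 2-wide
#1 head=2: xor i2 WAW r4
#2 head=3: ld+sll i3+i4 2-wide
#3 head=5: beq i5 no-port BR/BR
#4 head=6: blt+add i6+i7 2-wide
#5 head=8: ld+or i8+i9 2-wide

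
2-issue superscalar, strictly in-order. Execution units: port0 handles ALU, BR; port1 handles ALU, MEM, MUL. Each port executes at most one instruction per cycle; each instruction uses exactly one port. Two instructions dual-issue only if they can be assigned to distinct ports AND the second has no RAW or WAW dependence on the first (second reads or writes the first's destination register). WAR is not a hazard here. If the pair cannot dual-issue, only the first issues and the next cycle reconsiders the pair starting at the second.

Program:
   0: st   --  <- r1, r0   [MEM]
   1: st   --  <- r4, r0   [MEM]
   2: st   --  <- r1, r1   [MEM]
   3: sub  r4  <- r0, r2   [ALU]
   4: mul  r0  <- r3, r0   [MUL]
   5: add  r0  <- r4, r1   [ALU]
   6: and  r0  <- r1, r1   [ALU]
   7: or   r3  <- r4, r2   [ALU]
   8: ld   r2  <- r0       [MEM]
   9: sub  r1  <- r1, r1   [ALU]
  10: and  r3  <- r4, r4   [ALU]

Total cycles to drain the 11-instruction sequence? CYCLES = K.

t=0 i0:st.MEM ; no-port MEM/MEM
t=1 i1:st.MEM ; no-port MEM/MEM
t=2 i2/i3:st.MEM+sub.ALU ; 2-wide
t=3 i4:mul.MUL ; WAW r0
t=4 i5:add.ALU ; WAW r0
t=5 i6/i7:and.ALU+or.ALU ; 2-wide
t=6 i8/i9:ld.MEM+sub.ALU ; 2-wide
t=7 i10:and.ALU ; tail

CYCLES = 8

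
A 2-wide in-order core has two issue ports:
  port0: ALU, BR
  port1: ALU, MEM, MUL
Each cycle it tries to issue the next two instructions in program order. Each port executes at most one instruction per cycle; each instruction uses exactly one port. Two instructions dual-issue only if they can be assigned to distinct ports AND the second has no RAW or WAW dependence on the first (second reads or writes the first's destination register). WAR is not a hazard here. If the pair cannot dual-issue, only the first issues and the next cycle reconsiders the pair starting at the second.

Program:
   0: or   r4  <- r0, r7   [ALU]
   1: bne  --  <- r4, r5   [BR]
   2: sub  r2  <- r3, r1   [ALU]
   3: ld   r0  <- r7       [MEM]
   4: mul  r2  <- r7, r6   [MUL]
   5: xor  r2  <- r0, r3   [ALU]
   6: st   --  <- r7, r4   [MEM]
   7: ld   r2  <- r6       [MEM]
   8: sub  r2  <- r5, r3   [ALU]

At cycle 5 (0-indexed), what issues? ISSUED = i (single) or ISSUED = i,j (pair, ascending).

#0 head=0: or.ALU i0 RAW r4
#1 head=1: bne.BR sub.ALU i1/i2 dual
#2 head=3: ld.MEM i3 no-port MEM/MUL
#3 head=4: mul.MUL i4 WAW r2
#4 head=5: xor.ALU st.MEM i5/i6 dual
#5 head=7: ld.MEM i7 WAW r2
#6 head=8: sub.ALU i8 tail

ISSUED = 7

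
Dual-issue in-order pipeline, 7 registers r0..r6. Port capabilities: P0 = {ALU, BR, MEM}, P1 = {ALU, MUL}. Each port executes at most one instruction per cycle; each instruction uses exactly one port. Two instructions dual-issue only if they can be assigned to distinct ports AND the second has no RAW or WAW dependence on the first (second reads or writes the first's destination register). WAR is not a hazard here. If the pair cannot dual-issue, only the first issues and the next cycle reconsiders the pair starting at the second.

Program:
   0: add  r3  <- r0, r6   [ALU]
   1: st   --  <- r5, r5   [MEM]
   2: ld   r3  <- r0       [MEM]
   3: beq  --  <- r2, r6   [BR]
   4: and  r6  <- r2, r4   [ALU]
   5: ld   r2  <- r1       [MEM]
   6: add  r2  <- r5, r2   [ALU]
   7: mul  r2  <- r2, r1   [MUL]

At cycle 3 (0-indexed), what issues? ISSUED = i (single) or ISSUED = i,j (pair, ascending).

ISSUED = 5

  cy0 -> i0/i1 (add st) pair
  cy1 -> i2 (ld) no-port MEM/BR
  cy2 -> i3/i4 (beq and) pair
  cy3 -> i5 (ld) RAW+WAW r2
  cy4 -> i6 (add) RAW+WAW r2
  cy5 -> i7 (mul) tail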